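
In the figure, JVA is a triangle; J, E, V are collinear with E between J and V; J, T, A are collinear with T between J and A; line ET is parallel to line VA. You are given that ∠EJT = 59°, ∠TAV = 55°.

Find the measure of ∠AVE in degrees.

∠AVE = 66°

1. ∠AJV = 59°  [E on JV, T on JA]
2. ∠JAV = 55°  [T on ray AJ]
3. ∠AVJ = 66°  [△JVA]
4. ∠AVE = 66°  [E on ray VJ]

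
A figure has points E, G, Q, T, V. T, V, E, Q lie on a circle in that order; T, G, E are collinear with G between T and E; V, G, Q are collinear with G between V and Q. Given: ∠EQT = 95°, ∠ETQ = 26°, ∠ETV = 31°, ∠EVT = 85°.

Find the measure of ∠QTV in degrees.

∠QTV = 57°

1. ∠QET = 59°  [△TEQ]
2. ∠TEV = 64°  [△TVE]
3. ∠QVT = 59°  [same arc TQ]
4. ∠TQV = 64°  [same arc TV]
5. ∠QTV = 57°  [△TVQ]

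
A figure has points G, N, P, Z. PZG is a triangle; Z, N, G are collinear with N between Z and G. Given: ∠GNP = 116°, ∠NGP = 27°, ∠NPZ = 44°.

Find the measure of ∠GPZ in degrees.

1. ∠PNZ = 64°  [linear pair at N on ZG]
2. ∠PGZ = 27°  [N on ray GZ]
3. ∠NZP = 72°  [△PZN]
4. ∠GZP = 72°  [N on ray ZG]
5. ∠GPZ = 81°  [△PZG]

∠GPZ = 81°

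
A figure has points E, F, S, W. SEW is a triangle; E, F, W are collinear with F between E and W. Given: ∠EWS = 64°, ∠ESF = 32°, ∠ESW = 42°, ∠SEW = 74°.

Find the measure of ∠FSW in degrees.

1. ∠FWS = 64°  [F on ray WE]
2. ∠FES = 74°  [F on ray EW]
3. ∠EFS = 74°  [△SEF]
4. ∠SFW = 106°  [linear pair at F on EW]
5. ∠FSW = 10°  [△SFW]

∠FSW = 10°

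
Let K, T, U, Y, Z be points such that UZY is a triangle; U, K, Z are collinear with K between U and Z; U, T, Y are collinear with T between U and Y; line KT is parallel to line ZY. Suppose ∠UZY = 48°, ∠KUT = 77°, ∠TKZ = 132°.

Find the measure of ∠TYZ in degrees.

1. ∠TKU = 48°  [KT∥ZY, corresponding at K]
2. ∠KTU = 55°  [△UKT]
3. ∠KTY = 125°  [linear pair at T on UY]
4. ∠TYZ = 55°  [KT∥ZY, co-interior at Y–T]

∠TYZ = 55°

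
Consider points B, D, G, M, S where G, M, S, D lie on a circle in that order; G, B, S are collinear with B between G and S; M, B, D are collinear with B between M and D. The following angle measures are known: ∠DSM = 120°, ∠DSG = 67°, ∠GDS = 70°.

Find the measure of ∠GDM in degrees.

1. ∠DGM = 60°  [cyclic GMSD, opposite ∠G+∠S]
2. ∠DMG = 67°  [same arc GD]
3. ∠GDM = 53°  [△GMD]

∠GDM = 53°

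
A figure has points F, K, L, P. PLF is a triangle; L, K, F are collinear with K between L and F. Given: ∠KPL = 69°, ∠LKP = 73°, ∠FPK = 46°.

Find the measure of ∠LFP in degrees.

∠LFP = 27°

1. ∠FKP = 107°  [linear pair at K on LF]
2. ∠KFP = 27°  [△PKF]
3. ∠LFP = 27°  [K on ray FL]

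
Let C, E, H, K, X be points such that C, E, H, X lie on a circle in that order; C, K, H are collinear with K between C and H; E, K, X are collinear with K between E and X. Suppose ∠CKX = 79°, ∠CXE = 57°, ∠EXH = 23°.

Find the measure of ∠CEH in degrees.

1. ∠CHE = 57°  [same arc CE]
2. ∠ECH = 23°  [same arc EH]
3. ∠CEH = 100°  [△CEH]

∠CEH = 100°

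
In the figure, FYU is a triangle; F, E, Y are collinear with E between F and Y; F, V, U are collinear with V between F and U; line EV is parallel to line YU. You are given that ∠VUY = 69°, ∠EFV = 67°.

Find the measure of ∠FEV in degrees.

1. ∠FUY = 69°  [V on ray UF]
2. ∠UFY = 67°  [E on FY, V on FU]
3. ∠FYU = 44°  [△FYU]
4. ∠FEV = 44°  [EV∥YU, corresponding at E]

∠FEV = 44°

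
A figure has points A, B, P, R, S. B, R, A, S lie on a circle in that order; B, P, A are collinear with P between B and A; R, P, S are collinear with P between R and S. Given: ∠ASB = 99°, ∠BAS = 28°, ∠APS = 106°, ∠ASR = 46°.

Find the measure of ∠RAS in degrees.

1. ∠ABS = 53°  [△BAS]
2. ∠ARS = 53°  [same arc AS]
3. ∠RAS = 81°  [△RAS]

∠RAS = 81°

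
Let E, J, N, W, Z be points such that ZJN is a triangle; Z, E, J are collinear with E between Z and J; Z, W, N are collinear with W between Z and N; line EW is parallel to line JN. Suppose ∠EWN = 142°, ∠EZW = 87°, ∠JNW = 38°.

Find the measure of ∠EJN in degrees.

1. ∠EWZ = 38°  [linear pair at W on ZN]
2. ∠WEZ = 55°  [△ZEW]
3. ∠JEW = 125°  [linear pair at E on ZJ]
4. ∠EJN = 55°  [EW∥JN, co-interior at J–E]

∠EJN = 55°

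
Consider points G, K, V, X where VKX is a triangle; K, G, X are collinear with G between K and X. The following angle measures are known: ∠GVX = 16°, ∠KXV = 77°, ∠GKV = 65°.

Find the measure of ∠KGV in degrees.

∠KGV = 93°

1. ∠GXV = 77°  [G on ray XK]
2. ∠VGX = 87°  [△VGX]
3. ∠KGV = 93°  [linear pair at G on KX]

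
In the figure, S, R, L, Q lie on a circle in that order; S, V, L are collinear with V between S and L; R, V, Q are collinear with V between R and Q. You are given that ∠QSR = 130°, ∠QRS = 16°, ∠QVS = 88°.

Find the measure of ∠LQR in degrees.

∠LQR = 72°

1. ∠QLS = 16°  [same arc SQ]
2. ∠LVQ = 92°  [linear pair at V on SL]
3. ∠LQR = 72°  [△LVQ]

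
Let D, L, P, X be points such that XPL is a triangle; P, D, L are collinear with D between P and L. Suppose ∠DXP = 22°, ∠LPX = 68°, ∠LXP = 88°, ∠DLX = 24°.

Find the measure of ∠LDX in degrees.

1. ∠DPX = 68°  [D on ray PL]
2. ∠PDX = 90°  [△XPD]
3. ∠LDX = 90°  [linear pair at D on PL]

∠LDX = 90°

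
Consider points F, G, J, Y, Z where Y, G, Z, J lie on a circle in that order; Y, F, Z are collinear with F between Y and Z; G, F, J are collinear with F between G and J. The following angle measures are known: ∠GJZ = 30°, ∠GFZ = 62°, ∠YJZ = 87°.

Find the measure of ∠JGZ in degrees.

1. ∠GYZ = 30°  [same arc GZ]
2. ∠YGZ = 93°  [cyclic YGZJ, opposite ∠G+∠J]
3. ∠GZY = 57°  [△YGZ]
4. ∠JGZ = 61°  [△GFZ]

∠JGZ = 61°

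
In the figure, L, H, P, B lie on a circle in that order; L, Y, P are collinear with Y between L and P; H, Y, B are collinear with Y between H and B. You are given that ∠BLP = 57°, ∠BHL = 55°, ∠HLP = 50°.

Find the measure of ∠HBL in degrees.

1. ∠BHP = 57°  [same arc PB]
2. ∠HBP = 50°  [same arc HP]
3. ∠BPH = 73°  [△HPB]
4. ∠BLH = 107°  [cyclic LHPB, opposite ∠L+∠P]
5. ∠HBL = 18°  [△LHB]

∠HBL = 18°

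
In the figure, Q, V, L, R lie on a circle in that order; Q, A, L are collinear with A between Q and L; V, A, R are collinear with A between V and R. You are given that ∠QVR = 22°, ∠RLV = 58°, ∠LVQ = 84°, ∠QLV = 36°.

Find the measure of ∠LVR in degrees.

∠LVR = 62°

1. ∠QLR = 22°  [same arc QR]
2. ∠LRQ = 96°  [cyclic QVLR, opposite ∠V+∠R]
3. ∠LQR = 62°  [△QLR]
4. ∠LVR = 62°  [same arc LR]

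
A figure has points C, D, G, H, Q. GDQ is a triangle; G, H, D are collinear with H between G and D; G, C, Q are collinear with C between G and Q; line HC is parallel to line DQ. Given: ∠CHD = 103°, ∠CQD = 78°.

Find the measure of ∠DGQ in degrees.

1. ∠CHG = 77°  [linear pair at H on GD]
2. ∠DQG = 78°  [C on ray QG]
3. ∠GDQ = 77°  [HC∥DQ, corresponding at H]
4. ∠DGQ = 25°  [△GDQ]

∠DGQ = 25°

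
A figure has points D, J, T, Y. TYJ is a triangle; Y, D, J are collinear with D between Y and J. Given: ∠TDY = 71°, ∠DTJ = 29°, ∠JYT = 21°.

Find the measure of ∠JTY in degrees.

1. ∠JDT = 109°  [linear pair at D on YJ]
2. ∠DJT = 42°  [△TDJ]
3. ∠TJY = 42°  [D on ray JY]
4. ∠JTY = 117°  [△TYJ]

∠JTY = 117°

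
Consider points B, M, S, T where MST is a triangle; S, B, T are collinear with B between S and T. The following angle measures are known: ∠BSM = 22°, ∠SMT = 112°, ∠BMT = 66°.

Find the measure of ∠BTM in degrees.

∠BTM = 46°

1. ∠MST = 22°  [B on ray ST]
2. ∠MTS = 46°  [△MST]
3. ∠BTM = 46°  [B on ray TS]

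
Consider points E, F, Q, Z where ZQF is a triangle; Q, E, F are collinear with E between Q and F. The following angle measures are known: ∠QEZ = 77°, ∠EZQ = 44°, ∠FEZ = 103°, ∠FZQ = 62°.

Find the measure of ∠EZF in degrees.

∠EZF = 18°

1. ∠EQZ = 59°  [△ZQE]
2. ∠FQZ = 59°  [E on ray QF]
3. ∠QFZ = 59°  [△ZQF]
4. ∠EFZ = 59°  [E on ray FQ]
5. ∠EZF = 18°  [△ZEF]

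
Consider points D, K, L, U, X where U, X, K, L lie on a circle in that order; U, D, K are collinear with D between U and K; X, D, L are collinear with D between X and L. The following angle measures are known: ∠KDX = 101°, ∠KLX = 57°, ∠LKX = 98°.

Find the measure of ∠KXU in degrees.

1. ∠KUX = 57°  [same arc XK]
2. ∠KXL = 25°  [△XKL]
3. ∠UKX = 54°  [△XDK]
4. ∠KXU = 69°  [△UXK]

∠KXU = 69°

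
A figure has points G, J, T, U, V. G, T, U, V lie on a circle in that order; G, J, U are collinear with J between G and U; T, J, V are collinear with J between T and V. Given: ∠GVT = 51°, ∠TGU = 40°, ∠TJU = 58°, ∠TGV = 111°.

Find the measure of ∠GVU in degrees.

1. ∠GUT = 51°  [same arc GT]
2. ∠GTU = 89°  [△GTU]
3. ∠GVU = 91°  [cyclic GTUV, opposite ∠T+∠V]

∠GVU = 91°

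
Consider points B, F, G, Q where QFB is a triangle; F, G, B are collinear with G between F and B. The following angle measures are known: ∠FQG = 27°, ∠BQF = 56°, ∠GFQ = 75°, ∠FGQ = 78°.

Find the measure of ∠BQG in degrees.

1. ∠BFQ = 75°  [G on ray FB]
2. ∠BGQ = 102°  [linear pair at G on FB]
3. ∠FBQ = 49°  [△QFB]
4. ∠GBQ = 49°  [G on ray BF]
5. ∠BQG = 29°  [△QGB]

∠BQG = 29°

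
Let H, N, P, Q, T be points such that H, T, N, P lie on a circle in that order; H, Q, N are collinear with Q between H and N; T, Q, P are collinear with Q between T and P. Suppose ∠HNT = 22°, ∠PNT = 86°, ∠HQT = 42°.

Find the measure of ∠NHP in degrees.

1. ∠HPT = 22°  [same arc HT]
2. ∠NQP = 42°  [vertical angles at Q]
3. ∠HQP = 138°  [linear pair at Q on HN]
4. ∠NHP = 20°  [△HQP]

∠NHP = 20°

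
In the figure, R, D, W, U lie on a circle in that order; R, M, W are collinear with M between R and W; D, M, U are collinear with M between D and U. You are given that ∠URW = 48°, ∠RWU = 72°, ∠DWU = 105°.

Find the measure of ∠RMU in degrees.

1. ∠RDU = 72°  [same arc RU]
2. ∠DRU = 75°  [cyclic RDWU, opposite ∠R+∠W]
3. ∠DUR = 33°  [△RDU]
4. ∠RMU = 99°  [△RMU]

∠RMU = 99°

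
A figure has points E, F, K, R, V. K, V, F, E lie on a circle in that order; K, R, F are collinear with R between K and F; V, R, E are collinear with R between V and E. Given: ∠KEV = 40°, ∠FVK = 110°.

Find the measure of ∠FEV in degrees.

1. ∠KFV = 40°  [same arc KV]
2. ∠FKV = 30°  [△KVF]
3. ∠FEV = 30°  [same arc VF]

∠FEV = 30°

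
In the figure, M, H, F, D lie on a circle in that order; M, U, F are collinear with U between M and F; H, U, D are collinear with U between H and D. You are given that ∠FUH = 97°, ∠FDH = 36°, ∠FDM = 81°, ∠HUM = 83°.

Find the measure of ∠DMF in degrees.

∠DMF = 38°

1. ∠DUF = 83°  [vertical angles at U]
2. ∠DFM = 61°  [△FUD]
3. ∠DMF = 38°  [△MFD]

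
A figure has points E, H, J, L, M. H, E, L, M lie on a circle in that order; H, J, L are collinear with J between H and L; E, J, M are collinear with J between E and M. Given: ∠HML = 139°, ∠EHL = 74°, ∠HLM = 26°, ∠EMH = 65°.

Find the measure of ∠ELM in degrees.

1. ∠LHM = 15°  [△HLM]
2. ∠EML = 74°  [same arc EL]
3. ∠LEM = 15°  [same arc LM]
4. ∠ELM = 91°  [△ELM]

∠ELM = 91°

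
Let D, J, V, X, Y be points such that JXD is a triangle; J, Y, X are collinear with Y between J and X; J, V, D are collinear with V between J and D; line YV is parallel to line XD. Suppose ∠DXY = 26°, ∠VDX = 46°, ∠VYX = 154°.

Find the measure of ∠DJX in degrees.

1. ∠DXJ = 26°  [Y on ray XJ]
2. ∠JDX = 46°  [V on ray DJ]
3. ∠DJX = 108°  [△JXD]

∠DJX = 108°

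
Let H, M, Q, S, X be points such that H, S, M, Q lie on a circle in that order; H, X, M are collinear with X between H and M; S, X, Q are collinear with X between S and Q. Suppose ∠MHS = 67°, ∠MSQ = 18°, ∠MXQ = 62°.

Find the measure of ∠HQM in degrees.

1. ∠MQS = 67°  [same arc SM]
2. ∠MHQ = 18°  [same arc MQ]
3. ∠HMQ = 51°  [△MXQ]
4. ∠HQM = 111°  [△HMQ]

∠HQM = 111°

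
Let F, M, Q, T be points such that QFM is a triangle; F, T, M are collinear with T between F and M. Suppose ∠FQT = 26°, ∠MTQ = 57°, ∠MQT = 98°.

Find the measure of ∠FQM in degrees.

1. ∠QMT = 25°  [△QTM]
2. ∠FTQ = 123°  [linear pair at T on FM]
3. ∠FMQ = 25°  [T on ray MF]
4. ∠QFT = 31°  [△QFT]
5. ∠MFQ = 31°  [T on ray FM]
6. ∠FQM = 124°  [△QFM]

∠FQM = 124°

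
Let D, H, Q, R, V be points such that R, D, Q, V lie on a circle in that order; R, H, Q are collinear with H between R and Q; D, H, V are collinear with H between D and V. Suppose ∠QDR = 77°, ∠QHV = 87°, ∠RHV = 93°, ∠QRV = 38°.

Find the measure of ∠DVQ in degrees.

∠DVQ = 54°

1. ∠QVR = 103°  [cyclic RDQV, opposite ∠D+∠V]
2. ∠RQV = 39°  [△RQV]
3. ∠DVQ = 54°  [△QHV]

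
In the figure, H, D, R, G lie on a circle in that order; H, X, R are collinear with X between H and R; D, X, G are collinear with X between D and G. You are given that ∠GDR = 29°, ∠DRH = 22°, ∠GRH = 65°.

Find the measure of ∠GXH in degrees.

1. ∠GHR = 29°  [same arc RG]
2. ∠DGH = 22°  [same arc HD]
3. ∠GXH = 129°  [△HXG]

∠GXH = 129°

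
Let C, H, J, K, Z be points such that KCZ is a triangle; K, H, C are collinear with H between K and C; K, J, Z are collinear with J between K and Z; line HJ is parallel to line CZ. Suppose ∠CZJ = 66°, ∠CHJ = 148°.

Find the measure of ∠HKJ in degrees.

1. ∠CZK = 66°  [J on ray ZK]
2. ∠JHK = 32°  [linear pair at H on KC]
3. ∠HJK = 66°  [HJ∥CZ, corresponding at J]
4. ∠HKJ = 82°  [△KHJ]

∠HKJ = 82°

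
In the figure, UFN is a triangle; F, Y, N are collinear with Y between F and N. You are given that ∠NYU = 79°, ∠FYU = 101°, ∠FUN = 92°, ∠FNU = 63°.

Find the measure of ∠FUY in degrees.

∠FUY = 54°

1. ∠NFU = 25°  [△UFN]
2. ∠UFY = 25°  [Y on ray FN]
3. ∠FUY = 54°  [△UFY]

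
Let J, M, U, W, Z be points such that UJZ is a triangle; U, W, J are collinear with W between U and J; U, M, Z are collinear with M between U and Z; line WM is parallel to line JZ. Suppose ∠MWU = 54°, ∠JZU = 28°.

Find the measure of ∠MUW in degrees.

∠MUW = 98°

1. ∠UJZ = 54°  [WM∥JZ, corresponding at W]
2. ∠JUZ = 98°  [△UJZ]
3. ∠MUW = 98°  [W on UJ, M on UZ]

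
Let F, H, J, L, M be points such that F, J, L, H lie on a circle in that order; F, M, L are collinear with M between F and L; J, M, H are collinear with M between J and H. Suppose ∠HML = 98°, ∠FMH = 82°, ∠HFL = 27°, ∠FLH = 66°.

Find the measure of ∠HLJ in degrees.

∠HLJ = 137°

1. ∠JHL = 16°  [△LMH]
2. ∠HJL = 27°  [same arc LH]
3. ∠HLJ = 137°  [△JLH]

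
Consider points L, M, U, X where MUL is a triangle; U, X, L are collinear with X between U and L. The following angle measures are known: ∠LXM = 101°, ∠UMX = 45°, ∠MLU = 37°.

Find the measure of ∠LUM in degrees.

∠LUM = 56°

1. ∠MXU = 79°  [linear pair at X on UL]
2. ∠MUX = 56°  [△MUX]
3. ∠LUM = 56°  [X on ray UL]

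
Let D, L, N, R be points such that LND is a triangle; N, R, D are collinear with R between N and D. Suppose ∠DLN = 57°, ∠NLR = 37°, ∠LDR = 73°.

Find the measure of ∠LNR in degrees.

1. ∠LDN = 73°  [R on ray DN]
2. ∠DNL = 50°  [△LND]
3. ∠LNR = 50°  [R on ray ND]

∠LNR = 50°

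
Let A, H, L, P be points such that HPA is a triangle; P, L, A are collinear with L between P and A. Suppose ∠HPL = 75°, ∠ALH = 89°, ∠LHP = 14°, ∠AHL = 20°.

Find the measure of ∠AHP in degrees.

∠AHP = 34°

1. ∠APH = 75°  [L on ray PA]
2. ∠HAL = 71°  [△HLA]
3. ∠HAP = 71°  [L on ray AP]
4. ∠AHP = 34°  [△HPA]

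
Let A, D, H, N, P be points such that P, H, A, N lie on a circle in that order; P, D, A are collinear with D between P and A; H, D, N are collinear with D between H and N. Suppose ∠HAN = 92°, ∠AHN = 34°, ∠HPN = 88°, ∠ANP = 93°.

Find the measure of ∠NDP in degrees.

∠NDP = 107°

1. ∠ANH = 54°  [△HAN]
2. ∠APN = 34°  [same arc AN]
3. ∠NAP = 53°  [△PAN]
4. ∠ADN = 73°  [△ADN]
5. ∠NDP = 107°  [linear pair at D on PA]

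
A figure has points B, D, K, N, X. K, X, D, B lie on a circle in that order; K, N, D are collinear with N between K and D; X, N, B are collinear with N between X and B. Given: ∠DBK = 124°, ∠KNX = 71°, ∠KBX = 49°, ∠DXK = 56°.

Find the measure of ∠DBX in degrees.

1. ∠KDX = 49°  [same arc KX]
2. ∠DKX = 75°  [△KXD]
3. ∠DBX = 75°  [same arc XD]

∠DBX = 75°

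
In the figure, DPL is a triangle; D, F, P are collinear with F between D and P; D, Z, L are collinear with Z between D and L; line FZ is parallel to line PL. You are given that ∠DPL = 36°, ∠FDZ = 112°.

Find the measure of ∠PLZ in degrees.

∠PLZ = 32°

1. ∠DFZ = 36°  [FZ∥PL, corresponding at F]
2. ∠DZF = 32°  [△DFZ]
3. ∠FZL = 148°  [linear pair at Z on DL]
4. ∠PLZ = 32°  [FZ∥PL, co-interior at L–Z]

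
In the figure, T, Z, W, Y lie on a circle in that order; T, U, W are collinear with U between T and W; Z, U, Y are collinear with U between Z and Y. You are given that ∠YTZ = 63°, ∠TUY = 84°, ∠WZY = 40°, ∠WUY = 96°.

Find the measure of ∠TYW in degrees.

∠TYW = 79°

1. ∠YWZ = 117°  [cyclic TZWY, opposite ∠T+∠W]
2. ∠WTY = 40°  [same arc WY]
3. ∠WYZ = 23°  [△ZWY]
4. ∠TWY = 61°  [△WUY]
5. ∠TYW = 79°  [△TWY]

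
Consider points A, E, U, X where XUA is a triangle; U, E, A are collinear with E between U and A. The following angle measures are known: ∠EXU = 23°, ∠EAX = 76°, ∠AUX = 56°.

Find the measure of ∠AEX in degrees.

1. ∠EUX = 56°  [E on ray UA]
2. ∠UEX = 101°  [△XUE]
3. ∠AEX = 79°  [linear pair at E on UA]

∠AEX = 79°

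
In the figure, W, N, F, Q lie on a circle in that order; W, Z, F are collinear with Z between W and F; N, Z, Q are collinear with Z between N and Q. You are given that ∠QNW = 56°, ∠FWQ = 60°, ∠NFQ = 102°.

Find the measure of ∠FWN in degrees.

1. ∠FNQ = 60°  [same arc FQ]
2. ∠FQN = 18°  [△NFQ]
3. ∠FWN = 18°  [same arc NF]

∠FWN = 18°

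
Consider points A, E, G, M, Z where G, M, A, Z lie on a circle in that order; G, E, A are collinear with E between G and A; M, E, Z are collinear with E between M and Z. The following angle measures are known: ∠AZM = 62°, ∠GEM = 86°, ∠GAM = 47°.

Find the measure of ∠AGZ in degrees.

∠AGZ = 39°

1. ∠AEZ = 86°  [vertical angles at E]
2. ∠GZM = 47°  [same arc GM]
3. ∠GEZ = 94°  [linear pair at E on GA]
4. ∠AGZ = 39°  [△GEZ]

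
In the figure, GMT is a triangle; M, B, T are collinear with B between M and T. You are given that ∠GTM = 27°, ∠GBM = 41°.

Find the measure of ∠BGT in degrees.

∠BGT = 14°

1. ∠BTG = 27°  [B on ray TM]
2. ∠GBT = 139°  [linear pair at B on MT]
3. ∠BGT = 14°  [△GBT]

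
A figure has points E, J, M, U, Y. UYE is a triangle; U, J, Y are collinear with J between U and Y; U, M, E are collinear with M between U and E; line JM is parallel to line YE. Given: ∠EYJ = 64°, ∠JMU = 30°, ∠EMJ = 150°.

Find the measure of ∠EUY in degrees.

1. ∠EYU = 64°  [J on ray YU]
2. ∠UEY = 30°  [JM∥YE, corresponding at M]
3. ∠EUY = 86°  [△UYE]

∠EUY = 86°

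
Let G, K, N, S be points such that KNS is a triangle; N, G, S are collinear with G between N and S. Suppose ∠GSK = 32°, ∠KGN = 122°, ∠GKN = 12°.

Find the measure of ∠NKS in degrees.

∠NKS = 102°

1. ∠KSN = 32°  [G on ray SN]
2. ∠GNK = 46°  [△KNG]
3. ∠KNS = 46°  [G on ray NS]
4. ∠NKS = 102°  [△KNS]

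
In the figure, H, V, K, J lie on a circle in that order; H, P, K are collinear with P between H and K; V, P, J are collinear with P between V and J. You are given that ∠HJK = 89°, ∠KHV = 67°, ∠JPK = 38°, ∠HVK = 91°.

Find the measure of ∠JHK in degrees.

1. ∠HKV = 22°  [△HVK]
2. ∠HPJ = 142°  [linear pair at P on HK]
3. ∠HJV = 22°  [same arc HV]
4. ∠JHK = 16°  [△HPJ]

∠JHK = 16°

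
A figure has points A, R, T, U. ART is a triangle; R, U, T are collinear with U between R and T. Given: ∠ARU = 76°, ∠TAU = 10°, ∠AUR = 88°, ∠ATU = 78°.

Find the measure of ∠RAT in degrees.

∠RAT = 26°

1. ∠ART = 76°  [U on ray RT]
2. ∠ATR = 78°  [U on ray TR]
3. ∠RAT = 26°  [△ART]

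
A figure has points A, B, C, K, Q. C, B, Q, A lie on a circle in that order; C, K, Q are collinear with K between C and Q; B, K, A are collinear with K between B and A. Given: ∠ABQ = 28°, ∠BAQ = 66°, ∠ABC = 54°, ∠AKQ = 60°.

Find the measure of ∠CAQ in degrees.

∠CAQ = 98°

1. ∠ACQ = 28°  [same arc QA]
2. ∠AQC = 54°  [△QKA]
3. ∠CAQ = 98°  [△CQA]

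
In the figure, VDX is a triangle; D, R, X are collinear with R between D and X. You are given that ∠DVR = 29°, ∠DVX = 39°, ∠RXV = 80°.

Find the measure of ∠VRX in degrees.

1. ∠DXV = 80°  [R on ray XD]
2. ∠VDX = 61°  [△VDX]
3. ∠RDV = 61°  [R on ray DX]
4. ∠DRV = 90°  [△VDR]
5. ∠VRX = 90°  [linear pair at R on DX]

∠VRX = 90°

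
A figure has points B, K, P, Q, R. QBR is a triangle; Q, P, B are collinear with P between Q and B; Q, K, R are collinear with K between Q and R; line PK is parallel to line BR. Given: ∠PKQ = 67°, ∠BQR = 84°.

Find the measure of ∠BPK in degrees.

1. ∠BRQ = 67°  [PK∥BR, corresponding at K]
2. ∠QBR = 29°  [△QBR]
3. ∠KPQ = 29°  [PK∥BR, corresponding at P]
4. ∠BPK = 151°  [linear pair at P on QB]

∠BPK = 151°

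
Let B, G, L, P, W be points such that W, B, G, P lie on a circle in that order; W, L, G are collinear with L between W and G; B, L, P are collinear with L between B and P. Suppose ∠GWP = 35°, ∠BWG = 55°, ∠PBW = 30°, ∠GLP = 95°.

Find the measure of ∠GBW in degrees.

1. ∠PGW = 30°  [same arc WP]
2. ∠GPW = 115°  [△WGP]
3. ∠GBW = 65°  [cyclic WBGP, opposite ∠B+∠P]

∠GBW = 65°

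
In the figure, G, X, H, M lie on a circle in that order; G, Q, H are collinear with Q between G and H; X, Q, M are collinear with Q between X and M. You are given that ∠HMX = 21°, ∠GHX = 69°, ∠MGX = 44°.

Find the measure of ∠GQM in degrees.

1. ∠HGX = 21°  [same arc XH]
2. ∠GMX = 69°  [same arc GX]
3. ∠GXM = 67°  [△GXM]
4. ∠GQX = 92°  [△GQX]
5. ∠HQM = 92°  [vertical angles at Q]
6. ∠GQM = 88°  [linear pair at Q on GH]

∠GQM = 88°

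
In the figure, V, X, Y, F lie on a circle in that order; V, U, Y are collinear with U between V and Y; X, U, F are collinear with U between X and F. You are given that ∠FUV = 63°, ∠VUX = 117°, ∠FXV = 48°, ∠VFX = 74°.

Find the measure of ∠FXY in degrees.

1. ∠XUY = 63°  [vertical angles at U]
2. ∠VYX = 74°  [same arc VX]
3. ∠FXY = 43°  [△XUY]

∠FXY = 43°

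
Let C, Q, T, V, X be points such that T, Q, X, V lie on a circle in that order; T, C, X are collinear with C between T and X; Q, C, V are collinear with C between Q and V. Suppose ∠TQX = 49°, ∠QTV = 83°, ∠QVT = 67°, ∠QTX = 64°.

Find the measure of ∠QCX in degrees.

1. ∠TQV = 30°  [△TQV]
2. ∠QCT = 86°  [△TCQ]
3. ∠QCX = 94°  [linear pair at C on TX]

∠QCX = 94°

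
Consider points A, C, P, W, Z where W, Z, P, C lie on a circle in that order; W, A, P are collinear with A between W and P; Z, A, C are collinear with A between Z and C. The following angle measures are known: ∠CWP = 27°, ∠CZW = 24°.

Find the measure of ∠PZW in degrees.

1. ∠CPW = 24°  [same arc WC]
2. ∠PCW = 129°  [△WPC]
3. ∠PZW = 51°  [cyclic WZPC, opposite ∠Z+∠C]

∠PZW = 51°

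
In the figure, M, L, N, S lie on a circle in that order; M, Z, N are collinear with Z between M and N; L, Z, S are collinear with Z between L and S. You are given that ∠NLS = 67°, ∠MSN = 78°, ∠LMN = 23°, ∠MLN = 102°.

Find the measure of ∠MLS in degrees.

1. ∠NMS = 67°  [same arc NS]
2. ∠MNS = 35°  [△MNS]
3. ∠MLS = 35°  [same arc MS]

∠MLS = 35°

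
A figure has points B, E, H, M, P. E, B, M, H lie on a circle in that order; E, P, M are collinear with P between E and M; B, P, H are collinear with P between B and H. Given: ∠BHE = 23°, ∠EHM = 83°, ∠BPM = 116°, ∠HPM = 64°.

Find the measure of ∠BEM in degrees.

∠BEM = 60°

1. ∠BME = 23°  [same arc EB]
2. ∠EBM = 97°  [cyclic EBMH, opposite ∠B+∠H]
3. ∠BEM = 60°  [△EBM]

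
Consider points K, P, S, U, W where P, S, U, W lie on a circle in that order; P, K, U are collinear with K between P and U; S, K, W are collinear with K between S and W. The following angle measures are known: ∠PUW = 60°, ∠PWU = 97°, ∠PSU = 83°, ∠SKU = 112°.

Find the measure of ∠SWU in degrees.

1. ∠PSW = 60°  [same arc PW]
2. ∠PKS = 68°  [linear pair at K on PU]
3. ∠SPU = 52°  [△PKS]
4. ∠SWU = 52°  [same arc SU]

∠SWU = 52°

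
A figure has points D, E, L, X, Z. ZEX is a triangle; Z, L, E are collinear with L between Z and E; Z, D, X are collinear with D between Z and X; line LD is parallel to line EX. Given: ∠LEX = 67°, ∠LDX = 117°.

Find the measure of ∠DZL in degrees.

∠DZL = 50°

1. ∠XEZ = 67°  [L on ray EZ]
2. ∠LDZ = 63°  [linear pair at D on ZX]
3. ∠DLZ = 67°  [LD∥EX, corresponding at L]
4. ∠DZL = 50°  [△ZLD]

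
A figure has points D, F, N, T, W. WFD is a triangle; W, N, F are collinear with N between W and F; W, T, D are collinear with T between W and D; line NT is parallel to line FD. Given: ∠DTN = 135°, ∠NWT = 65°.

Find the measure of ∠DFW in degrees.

∠DFW = 70°

1. ∠NTW = 45°  [linear pair at T on WD]
2. ∠TNW = 70°  [△WNT]
3. ∠DFW = 70°  [NT∥FD, corresponding at N]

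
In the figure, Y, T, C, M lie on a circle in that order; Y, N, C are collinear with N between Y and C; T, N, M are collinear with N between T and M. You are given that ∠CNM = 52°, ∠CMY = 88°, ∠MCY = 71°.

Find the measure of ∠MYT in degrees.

1. ∠MNY = 128°  [linear pair at N on YC]
2. ∠CYM = 21°  [△YCM]
3. ∠MTY = 71°  [same arc YM]
4. ∠TMY = 31°  [△YNM]
5. ∠MYT = 78°  [△YTM]

∠MYT = 78°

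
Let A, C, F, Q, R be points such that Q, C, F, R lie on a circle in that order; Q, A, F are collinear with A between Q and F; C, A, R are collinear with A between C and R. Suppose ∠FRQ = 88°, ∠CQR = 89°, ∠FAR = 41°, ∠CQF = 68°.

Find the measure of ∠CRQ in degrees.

1. ∠FCQ = 92°  [cyclic QCFR, opposite ∠C+∠R]
2. ∠CFQ = 20°  [△QCF]
3. ∠CRQ = 20°  [same arc QC]

∠CRQ = 20°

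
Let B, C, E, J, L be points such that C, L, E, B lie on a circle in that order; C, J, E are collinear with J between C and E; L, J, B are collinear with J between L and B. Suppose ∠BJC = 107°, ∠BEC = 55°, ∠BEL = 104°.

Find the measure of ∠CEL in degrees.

1. ∠EJL = 107°  [vertical angles at J]
2. ∠BJE = 73°  [linear pair at J on CE]
3. ∠EBL = 52°  [△EJB]
4. ∠BLE = 24°  [△LEB]
5. ∠CEL = 49°  [△LJE]

∠CEL = 49°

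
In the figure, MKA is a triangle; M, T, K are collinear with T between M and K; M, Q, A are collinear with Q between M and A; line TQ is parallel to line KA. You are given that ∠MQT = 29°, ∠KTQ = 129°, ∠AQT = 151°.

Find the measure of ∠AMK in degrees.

∠AMK = 100°

1. ∠MTQ = 51°  [linear pair at T on MK]
2. ∠QMT = 100°  [△MTQ]
3. ∠AMK = 100°  [T on MK, Q on MA]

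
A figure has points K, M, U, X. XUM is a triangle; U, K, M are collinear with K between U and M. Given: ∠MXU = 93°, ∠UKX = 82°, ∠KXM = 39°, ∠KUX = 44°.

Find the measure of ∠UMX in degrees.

∠UMX = 43°

1. ∠MKX = 98°  [linear pair at K on UM]
2. ∠KMX = 43°  [△XKM]
3. ∠UMX = 43°  [K on ray MU]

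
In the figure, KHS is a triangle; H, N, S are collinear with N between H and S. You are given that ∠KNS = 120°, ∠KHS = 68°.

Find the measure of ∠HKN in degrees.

∠HKN = 52°

1. ∠HNK = 60°  [linear pair at N on HS]
2. ∠KHN = 68°  [N on ray HS]
3. ∠HKN = 52°  [△KHN]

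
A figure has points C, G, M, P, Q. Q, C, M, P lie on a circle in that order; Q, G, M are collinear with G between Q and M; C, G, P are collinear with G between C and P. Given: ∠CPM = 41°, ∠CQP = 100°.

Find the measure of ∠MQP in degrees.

∠MQP = 59°

1. ∠CMP = 80°  [cyclic QCMP, opposite ∠Q+∠M]
2. ∠MCP = 59°  [△CMP]
3. ∠MQP = 59°  [same arc MP]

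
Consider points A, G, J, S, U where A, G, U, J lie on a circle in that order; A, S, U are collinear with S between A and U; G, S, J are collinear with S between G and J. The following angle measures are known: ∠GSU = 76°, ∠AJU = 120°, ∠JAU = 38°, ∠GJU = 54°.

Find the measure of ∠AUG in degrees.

∠AUG = 66°

1. ∠AGU = 60°  [cyclic AGUJ, opposite ∠G+∠J]
2. ∠GAU = 54°  [same arc GU]
3. ∠AUG = 66°  [△AGU]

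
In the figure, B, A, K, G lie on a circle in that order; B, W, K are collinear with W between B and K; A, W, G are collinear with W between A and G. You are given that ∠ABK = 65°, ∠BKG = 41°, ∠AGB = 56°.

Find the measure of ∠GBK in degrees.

∠GBK = 18°

1. ∠AGK = 65°  [same arc AK]
2. ∠GWK = 74°  [△KWG]
3. ∠BWG = 106°  [linear pair at W on BK]
4. ∠GBK = 18°  [△BWG]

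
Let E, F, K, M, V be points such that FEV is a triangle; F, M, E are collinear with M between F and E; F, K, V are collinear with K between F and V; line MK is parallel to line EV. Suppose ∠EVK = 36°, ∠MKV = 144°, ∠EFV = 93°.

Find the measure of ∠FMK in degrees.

1. ∠FKM = 36°  [linear pair at K on FV]
2. ∠KFM = 93°  [M on FE, K on FV]
3. ∠FMK = 51°  [△FMK]

∠FMK = 51°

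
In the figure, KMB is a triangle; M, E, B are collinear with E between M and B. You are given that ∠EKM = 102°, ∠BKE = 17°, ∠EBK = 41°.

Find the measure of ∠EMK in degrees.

∠EMK = 20°

1. ∠BEK = 122°  [△KEB]
2. ∠KEM = 58°  [linear pair at E on MB]
3. ∠EMK = 20°  [△KME]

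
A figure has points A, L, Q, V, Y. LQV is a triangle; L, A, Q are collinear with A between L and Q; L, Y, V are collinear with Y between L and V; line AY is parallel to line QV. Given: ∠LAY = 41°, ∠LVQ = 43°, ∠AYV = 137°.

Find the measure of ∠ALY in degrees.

1. ∠LQV = 41°  [AY∥QV, corresponding at A]
2. ∠QLV = 96°  [△LQV]
3. ∠ALY = 96°  [A on LQ, Y on LV]

∠ALY = 96°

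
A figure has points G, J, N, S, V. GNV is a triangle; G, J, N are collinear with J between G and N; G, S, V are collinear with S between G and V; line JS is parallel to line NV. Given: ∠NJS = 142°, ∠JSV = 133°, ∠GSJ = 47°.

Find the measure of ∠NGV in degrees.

∠NGV = 95°

1. ∠GJS = 38°  [linear pair at J on GN]
2. ∠JGS = 95°  [△GJS]
3. ∠NGV = 95°  [J on GN, S on GV]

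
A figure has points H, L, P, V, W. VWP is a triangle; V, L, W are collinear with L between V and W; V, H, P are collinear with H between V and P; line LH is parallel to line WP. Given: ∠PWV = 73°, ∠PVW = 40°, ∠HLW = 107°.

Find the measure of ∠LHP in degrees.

1. ∠VPW = 67°  [△VWP]
2. ∠LHV = 67°  [LH∥WP, corresponding at H]
3. ∠LHP = 113°  [linear pair at H on VP]

∠LHP = 113°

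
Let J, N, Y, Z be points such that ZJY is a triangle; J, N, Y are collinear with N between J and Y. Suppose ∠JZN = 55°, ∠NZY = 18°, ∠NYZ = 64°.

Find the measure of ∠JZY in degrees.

∠JZY = 73°

1. ∠YNZ = 98°  [△ZNY]
2. ∠JYZ = 64°  [N on ray YJ]
3. ∠JNZ = 82°  [linear pair at N on JY]
4. ∠NJZ = 43°  [△ZJN]
5. ∠YJZ = 43°  [N on ray JY]
6. ∠JZY = 73°  [△ZJY]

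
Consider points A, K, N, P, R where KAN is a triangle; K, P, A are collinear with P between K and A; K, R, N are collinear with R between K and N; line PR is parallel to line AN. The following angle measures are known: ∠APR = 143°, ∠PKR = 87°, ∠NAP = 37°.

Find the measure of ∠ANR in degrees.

1. ∠KPR = 37°  [linear pair at P on KA]
2. ∠KRP = 56°  [△KPR]
3. ∠NRP = 124°  [linear pair at R on KN]
4. ∠ANR = 56°  [PR∥AN, co-interior at N–R]

∠ANR = 56°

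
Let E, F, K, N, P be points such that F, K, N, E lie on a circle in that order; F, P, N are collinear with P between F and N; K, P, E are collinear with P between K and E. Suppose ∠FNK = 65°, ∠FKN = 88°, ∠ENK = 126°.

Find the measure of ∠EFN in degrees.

1. ∠FEK = 65°  [same arc FK]
2. ∠FEN = 92°  [cyclic FKNE, opposite ∠K+∠E]
3. ∠EFK = 54°  [cyclic FKNE, opposite ∠F+∠N]
4. ∠EKF = 61°  [△FKE]
5. ∠ENF = 61°  [same arc FE]
6. ∠EFN = 27°  [△FNE]

∠EFN = 27°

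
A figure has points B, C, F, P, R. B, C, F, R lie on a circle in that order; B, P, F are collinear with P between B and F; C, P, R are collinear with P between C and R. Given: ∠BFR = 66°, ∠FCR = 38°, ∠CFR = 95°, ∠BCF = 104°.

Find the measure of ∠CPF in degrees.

1. ∠BCR = 66°  [same arc BR]
2. ∠FBR = 38°  [same arc FR]
3. ∠CBR = 85°  [cyclic BCFR, opposite ∠B+∠F]
4. ∠BRC = 29°  [△BCR]
5. ∠BPR = 113°  [△BPR]
6. ∠CPF = 113°  [vertical angles at P]

∠CPF = 113°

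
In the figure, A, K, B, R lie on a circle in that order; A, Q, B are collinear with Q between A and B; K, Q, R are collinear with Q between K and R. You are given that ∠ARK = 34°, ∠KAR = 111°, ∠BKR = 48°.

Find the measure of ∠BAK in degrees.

∠BAK = 63°

1. ∠KBR = 69°  [cyclic AKBR, opposite ∠A+∠B]
2. ∠BRK = 63°  [△KBR]
3. ∠BAK = 63°  [same arc KB]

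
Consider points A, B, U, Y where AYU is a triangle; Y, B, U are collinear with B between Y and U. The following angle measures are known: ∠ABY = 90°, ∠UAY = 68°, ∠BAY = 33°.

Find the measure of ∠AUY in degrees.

1. ∠AYB = 57°  [△AYB]
2. ∠AYU = 57°  [B on ray YU]
3. ∠AUY = 55°  [△AYU]

∠AUY = 55°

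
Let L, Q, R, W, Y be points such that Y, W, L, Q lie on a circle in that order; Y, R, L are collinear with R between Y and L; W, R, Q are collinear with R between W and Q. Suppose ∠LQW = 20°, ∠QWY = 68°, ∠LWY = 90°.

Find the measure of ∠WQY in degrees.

∠WQY = 70°

1. ∠LYW = 20°  [same arc WL]
2. ∠WLY = 70°  [△YWL]
3. ∠WQY = 70°  [same arc YW]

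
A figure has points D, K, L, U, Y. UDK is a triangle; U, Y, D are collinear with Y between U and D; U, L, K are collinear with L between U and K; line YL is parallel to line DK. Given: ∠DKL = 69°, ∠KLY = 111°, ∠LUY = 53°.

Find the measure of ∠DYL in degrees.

1. ∠ULY = 69°  [linear pair at L on UK]
2. ∠LYU = 58°  [△UYL]
3. ∠DYL = 122°  [linear pair at Y on UD]

∠DYL = 122°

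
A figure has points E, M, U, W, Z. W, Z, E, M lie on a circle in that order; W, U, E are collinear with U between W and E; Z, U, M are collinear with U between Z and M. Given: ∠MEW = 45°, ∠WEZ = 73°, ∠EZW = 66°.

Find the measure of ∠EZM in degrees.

1. ∠MZW = 45°  [same arc WM]
2. ∠WMZ = 73°  [same arc WZ]
3. ∠EWZ = 41°  [△WZE]
4. ∠MWZ = 62°  [△WZM]
5. ∠EMZ = 41°  [same arc ZE]
6. ∠MEZ = 118°  [cyclic WZEM, opposite ∠W+∠E]
7. ∠EZM = 21°  [△ZEM]

∠EZM = 21°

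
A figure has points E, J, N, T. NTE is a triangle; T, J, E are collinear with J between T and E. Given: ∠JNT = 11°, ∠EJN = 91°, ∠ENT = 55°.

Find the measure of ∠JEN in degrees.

1. ∠NJT = 89°  [linear pair at J on TE]
2. ∠JTN = 80°  [△NTJ]
3. ∠ETN = 80°  [J on ray TE]
4. ∠NET = 45°  [△NTE]
5. ∠JEN = 45°  [J on ray ET]

∠JEN = 45°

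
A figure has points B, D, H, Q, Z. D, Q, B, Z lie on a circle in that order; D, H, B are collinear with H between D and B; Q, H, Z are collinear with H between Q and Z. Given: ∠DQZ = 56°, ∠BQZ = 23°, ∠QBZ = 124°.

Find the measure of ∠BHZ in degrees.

1. ∠DBZ = 56°  [same arc DZ]
2. ∠BZQ = 33°  [△QBZ]
3. ∠BHZ = 91°  [△BHZ]

∠BHZ = 91°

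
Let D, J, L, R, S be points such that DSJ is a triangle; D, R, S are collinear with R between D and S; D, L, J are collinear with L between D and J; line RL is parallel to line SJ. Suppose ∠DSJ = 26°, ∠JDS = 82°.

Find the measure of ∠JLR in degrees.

1. ∠DJS = 72°  [△DSJ]
2. ∠DLR = 72°  [RL∥SJ, corresponding at L]
3. ∠JLR = 108°  [linear pair at L on DJ]

∠JLR = 108°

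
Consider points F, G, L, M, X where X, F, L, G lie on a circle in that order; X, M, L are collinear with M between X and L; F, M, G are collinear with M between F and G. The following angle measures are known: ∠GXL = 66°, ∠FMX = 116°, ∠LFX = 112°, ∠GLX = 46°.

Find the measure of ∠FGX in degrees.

∠FGX = 50°

1. ∠GFL = 66°  [same arc LG]
2. ∠FML = 64°  [linear pair at M on XL]
3. ∠FLX = 50°  [△FML]
4. ∠FGX = 50°  [same arc XF]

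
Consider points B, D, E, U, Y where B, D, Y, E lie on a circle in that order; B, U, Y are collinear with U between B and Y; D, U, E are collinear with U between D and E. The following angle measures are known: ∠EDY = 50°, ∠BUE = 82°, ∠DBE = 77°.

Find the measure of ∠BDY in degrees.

∠BDY = 105°

1. ∠EBY = 50°  [same arc YE]
2. ∠DUY = 82°  [vertical angles at U]
3. ∠BED = 48°  [△BUE]
4. ∠BDE = 55°  [△BDE]
5. ∠BUD = 98°  [linear pair at U on BY]
6. ∠BYD = 48°  [△DUY]
7. ∠DBY = 27°  [△BUD]
8. ∠BDY = 105°  [△BDY]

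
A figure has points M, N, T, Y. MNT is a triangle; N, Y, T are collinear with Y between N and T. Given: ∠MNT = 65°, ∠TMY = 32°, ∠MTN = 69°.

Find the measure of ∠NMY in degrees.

∠NMY = 14°

1. ∠MNY = 65°  [Y on ray NT]
2. ∠MTY = 69°  [Y on ray TN]
3. ∠MYT = 79°  [△MYT]
4. ∠MYN = 101°  [linear pair at Y on NT]
5. ∠NMY = 14°  [△MNY]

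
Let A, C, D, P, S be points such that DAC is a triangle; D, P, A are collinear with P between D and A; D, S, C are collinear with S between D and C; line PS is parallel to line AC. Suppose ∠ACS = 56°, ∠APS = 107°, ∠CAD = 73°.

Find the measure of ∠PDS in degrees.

∠PDS = 51°

1. ∠ACD = 56°  [S on ray CD]
2. ∠DPS = 73°  [linear pair at P on DA]
3. ∠DSP = 56°  [PS∥AC, corresponding at S]
4. ∠PDS = 51°  [△DPS]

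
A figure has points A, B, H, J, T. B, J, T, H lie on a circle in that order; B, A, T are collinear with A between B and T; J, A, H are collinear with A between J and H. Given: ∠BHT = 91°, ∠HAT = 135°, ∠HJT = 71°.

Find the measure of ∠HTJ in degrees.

1. ∠HBT = 71°  [same arc TH]
2. ∠BTH = 18°  [△BTH]
3. ∠JHT = 27°  [△TAH]
4. ∠HTJ = 82°  [△JTH]

∠HTJ = 82°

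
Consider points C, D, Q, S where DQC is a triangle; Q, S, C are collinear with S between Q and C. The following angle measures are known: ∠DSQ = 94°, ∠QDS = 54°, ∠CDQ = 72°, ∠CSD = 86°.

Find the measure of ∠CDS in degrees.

∠CDS = 18°

1. ∠DQS = 32°  [△DQS]
2. ∠CQD = 32°  [S on ray QC]
3. ∠DCQ = 76°  [△DQC]
4. ∠DCS = 76°  [S on ray CQ]
5. ∠CDS = 18°  [△DSC]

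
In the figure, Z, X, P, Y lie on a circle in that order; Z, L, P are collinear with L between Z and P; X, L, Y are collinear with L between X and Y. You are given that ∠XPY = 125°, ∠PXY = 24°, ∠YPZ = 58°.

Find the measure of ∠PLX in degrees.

∠PLX = 89°

1. ∠XZY = 55°  [cyclic ZXPY, opposite ∠Z+∠P]
2. ∠PZY = 24°  [same arc PY]
3. ∠YXZ = 58°  [same arc ZY]
4. ∠XYZ = 67°  [△ZXY]
5. ∠YLZ = 89°  [△ZLY]
6. ∠PLX = 89°  [vertical angles at L]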